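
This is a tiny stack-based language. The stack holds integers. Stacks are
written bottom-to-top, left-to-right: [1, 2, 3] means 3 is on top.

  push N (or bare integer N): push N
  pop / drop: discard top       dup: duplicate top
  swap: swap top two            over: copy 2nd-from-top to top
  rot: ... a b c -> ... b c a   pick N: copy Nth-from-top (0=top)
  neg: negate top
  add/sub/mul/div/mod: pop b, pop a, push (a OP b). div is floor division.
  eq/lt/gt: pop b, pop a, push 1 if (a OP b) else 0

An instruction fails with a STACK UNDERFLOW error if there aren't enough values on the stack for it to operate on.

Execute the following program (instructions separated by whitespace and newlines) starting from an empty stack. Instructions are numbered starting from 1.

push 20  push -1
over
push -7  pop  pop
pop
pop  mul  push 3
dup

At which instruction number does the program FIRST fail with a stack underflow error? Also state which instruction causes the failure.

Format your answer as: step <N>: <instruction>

Answer: step 9: mul

Derivation:
Step 1 ('push 20'): stack = [20], depth = 1
Step 2 ('push -1'): stack = [20, -1], depth = 2
Step 3 ('over'): stack = [20, -1, 20], depth = 3
Step 4 ('push -7'): stack = [20, -1, 20, -7], depth = 4
Step 5 ('pop'): stack = [20, -1, 20], depth = 3
Step 6 ('pop'): stack = [20, -1], depth = 2
Step 7 ('pop'): stack = [20], depth = 1
Step 8 ('pop'): stack = [], depth = 0
Step 9 ('mul'): needs 2 value(s) but depth is 0 — STACK UNDERFLOW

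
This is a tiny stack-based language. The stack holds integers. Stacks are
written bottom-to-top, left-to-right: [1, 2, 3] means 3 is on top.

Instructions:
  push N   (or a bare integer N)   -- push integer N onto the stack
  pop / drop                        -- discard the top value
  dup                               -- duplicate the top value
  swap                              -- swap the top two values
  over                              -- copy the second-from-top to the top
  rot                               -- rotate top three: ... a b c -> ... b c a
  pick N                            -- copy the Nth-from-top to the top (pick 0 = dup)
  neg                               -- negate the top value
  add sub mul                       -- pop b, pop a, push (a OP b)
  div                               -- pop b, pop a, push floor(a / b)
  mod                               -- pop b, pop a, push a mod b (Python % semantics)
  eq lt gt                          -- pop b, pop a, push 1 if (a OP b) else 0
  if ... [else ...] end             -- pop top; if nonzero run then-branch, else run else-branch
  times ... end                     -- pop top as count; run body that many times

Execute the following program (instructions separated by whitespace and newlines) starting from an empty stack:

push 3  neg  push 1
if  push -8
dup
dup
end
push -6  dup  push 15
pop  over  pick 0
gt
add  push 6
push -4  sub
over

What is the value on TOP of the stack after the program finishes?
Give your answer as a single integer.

Answer: -6

Derivation:
After 'push 3': [3]
After 'neg': [-3]
After 'push 1': [-3, 1]
After 'if': [-3]
After 'push -8': [-3, -8]
After 'dup': [-3, -8, -8]
After 'dup': [-3, -8, -8, -8]
After 'push -6': [-3, -8, -8, -8, -6]
After 'dup': [-3, -8, -8, -8, -6, -6]
After 'push 15': [-3, -8, -8, -8, -6, -6, 15]
After 'pop': [-3, -8, -8, -8, -6, -6]
After 'over': [-3, -8, -8, -8, -6, -6, -6]
After 'pick 0': [-3, -8, -8, -8, -6, -6, -6, -6]
After 'gt': [-3, -8, -8, -8, -6, -6, 0]
After 'add': [-3, -8, -8, -8, -6, -6]
After 'push 6': [-3, -8, -8, -8, -6, -6, 6]
After 'push -4': [-3, -8, -8, -8, -6, -6, 6, -4]
After 'sub': [-3, -8, -8, -8, -6, -6, 10]
After 'over': [-3, -8, -8, -8, -6, -6, 10, -6]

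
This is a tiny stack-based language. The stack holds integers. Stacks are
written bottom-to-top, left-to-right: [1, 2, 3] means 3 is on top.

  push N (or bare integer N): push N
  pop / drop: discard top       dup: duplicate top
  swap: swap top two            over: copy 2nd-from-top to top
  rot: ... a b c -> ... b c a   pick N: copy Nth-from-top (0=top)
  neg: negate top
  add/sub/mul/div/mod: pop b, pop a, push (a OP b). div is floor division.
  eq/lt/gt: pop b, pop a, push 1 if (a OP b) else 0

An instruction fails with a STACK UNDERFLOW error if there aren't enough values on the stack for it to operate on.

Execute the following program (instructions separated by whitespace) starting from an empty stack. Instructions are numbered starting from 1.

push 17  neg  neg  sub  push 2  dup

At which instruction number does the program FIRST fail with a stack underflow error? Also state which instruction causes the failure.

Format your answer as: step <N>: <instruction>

Answer: step 4: sub

Derivation:
Step 1 ('push 17'): stack = [17], depth = 1
Step 2 ('neg'): stack = [-17], depth = 1
Step 3 ('neg'): stack = [17], depth = 1
Step 4 ('sub'): needs 2 value(s) but depth is 1 — STACK UNDERFLOW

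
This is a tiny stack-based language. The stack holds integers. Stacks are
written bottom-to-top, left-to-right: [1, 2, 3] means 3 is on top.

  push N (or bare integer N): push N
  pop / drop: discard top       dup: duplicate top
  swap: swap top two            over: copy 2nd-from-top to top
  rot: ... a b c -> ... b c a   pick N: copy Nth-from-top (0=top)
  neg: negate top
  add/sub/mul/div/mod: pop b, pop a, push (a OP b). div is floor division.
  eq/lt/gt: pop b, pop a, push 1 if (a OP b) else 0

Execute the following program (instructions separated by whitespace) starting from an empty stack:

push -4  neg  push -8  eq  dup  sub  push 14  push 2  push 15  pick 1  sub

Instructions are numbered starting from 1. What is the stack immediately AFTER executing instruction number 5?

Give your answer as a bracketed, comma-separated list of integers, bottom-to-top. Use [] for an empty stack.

Answer: [0, 0]

Derivation:
Step 1 ('push -4'): [-4]
Step 2 ('neg'): [4]
Step 3 ('push -8'): [4, -8]
Step 4 ('eq'): [0]
Step 5 ('dup'): [0, 0]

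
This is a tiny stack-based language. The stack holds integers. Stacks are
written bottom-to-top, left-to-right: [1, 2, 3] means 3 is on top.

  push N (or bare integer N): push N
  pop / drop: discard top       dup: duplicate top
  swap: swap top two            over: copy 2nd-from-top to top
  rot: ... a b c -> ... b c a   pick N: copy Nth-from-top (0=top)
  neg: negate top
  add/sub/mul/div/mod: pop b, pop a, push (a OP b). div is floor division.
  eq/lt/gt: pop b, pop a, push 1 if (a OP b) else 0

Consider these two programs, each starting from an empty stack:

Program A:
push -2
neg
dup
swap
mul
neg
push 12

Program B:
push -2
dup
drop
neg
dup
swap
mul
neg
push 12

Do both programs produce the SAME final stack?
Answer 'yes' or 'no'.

Program A trace:
  After 'push -2': [-2]
  After 'neg': [2]
  After 'dup': [2, 2]
  After 'swap': [2, 2]
  After 'mul': [4]
  After 'neg': [-4]
  After 'push 12': [-4, 12]
Program A final stack: [-4, 12]

Program B trace:
  After 'push -2': [-2]
  After 'dup': [-2, -2]
  After 'drop': [-2]
  After 'neg': [2]
  After 'dup': [2, 2]
  After 'swap': [2, 2]
  After 'mul': [4]
  After 'neg': [-4]
  After 'push 12': [-4, 12]
Program B final stack: [-4, 12]
Same: yes

Answer: yes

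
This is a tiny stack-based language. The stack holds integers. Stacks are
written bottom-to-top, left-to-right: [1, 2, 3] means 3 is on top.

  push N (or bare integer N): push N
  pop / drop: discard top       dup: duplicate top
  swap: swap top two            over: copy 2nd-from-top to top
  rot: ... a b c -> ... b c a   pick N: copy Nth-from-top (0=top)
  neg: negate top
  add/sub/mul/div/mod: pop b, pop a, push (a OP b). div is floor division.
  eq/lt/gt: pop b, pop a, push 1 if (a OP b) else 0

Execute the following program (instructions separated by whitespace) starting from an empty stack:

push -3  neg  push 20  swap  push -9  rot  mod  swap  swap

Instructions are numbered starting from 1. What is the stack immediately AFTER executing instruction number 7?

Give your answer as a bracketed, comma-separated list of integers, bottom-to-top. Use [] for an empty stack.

Answer: [3, 11]

Derivation:
Step 1 ('push -3'): [-3]
Step 2 ('neg'): [3]
Step 3 ('push 20'): [3, 20]
Step 4 ('swap'): [20, 3]
Step 5 ('push -9'): [20, 3, -9]
Step 6 ('rot'): [3, -9, 20]
Step 7 ('mod'): [3, 11]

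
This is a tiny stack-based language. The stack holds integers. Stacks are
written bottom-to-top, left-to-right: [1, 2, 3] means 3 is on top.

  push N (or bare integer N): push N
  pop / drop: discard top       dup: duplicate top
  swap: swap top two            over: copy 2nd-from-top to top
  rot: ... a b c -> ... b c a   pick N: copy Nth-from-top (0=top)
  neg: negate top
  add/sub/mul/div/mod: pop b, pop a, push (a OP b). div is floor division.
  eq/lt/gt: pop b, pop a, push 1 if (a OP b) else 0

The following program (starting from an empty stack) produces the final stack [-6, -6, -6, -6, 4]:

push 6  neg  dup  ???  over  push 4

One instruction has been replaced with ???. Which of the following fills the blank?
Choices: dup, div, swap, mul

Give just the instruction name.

Stack before ???: [-6, -6]
Stack after ???:  [-6, -6, -6]
Checking each choice:
  dup: MATCH
  div: stack underflow (need 2, have 1)
  swap: produces [-6, -6, -6, 4]
  mul: stack underflow (need 2, have 1)


Answer: dup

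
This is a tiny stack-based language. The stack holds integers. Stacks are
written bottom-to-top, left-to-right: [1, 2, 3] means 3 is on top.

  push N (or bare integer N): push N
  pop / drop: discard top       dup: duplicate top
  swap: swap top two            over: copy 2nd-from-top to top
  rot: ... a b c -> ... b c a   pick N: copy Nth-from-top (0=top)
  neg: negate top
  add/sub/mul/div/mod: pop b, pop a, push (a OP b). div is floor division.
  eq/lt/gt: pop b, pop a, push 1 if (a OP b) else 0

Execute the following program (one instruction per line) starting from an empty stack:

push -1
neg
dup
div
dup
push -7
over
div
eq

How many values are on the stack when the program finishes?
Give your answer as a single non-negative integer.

After 'push -1': stack = [-1] (depth 1)
After 'neg': stack = [1] (depth 1)
After 'dup': stack = [1, 1] (depth 2)
After 'div': stack = [1] (depth 1)
After 'dup': stack = [1, 1] (depth 2)
After 'push -7': stack = [1, 1, -7] (depth 3)
After 'over': stack = [1, 1, -7, 1] (depth 4)
After 'div': stack = [1, 1, -7] (depth 3)
After 'eq': stack = [1, 0] (depth 2)

Answer: 2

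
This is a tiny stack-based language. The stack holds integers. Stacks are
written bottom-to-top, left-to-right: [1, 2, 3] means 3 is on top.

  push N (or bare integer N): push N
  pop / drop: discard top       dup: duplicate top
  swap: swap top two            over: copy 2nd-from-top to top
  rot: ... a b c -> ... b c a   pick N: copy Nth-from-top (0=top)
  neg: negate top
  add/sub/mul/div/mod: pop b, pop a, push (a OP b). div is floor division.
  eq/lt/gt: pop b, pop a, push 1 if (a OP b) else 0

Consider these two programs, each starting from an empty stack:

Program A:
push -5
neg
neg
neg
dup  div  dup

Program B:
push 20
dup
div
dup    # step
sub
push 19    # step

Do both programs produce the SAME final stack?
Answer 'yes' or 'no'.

Program A trace:
  After 'push -5': [-5]
  After 'neg': [5]
  After 'neg': [-5]
  After 'neg': [5]
  After 'dup': [5, 5]
  After 'div': [1]
  After 'dup': [1, 1]
Program A final stack: [1, 1]

Program B trace:
  After 'push 20': [20]
  After 'dup': [20, 20]
  After 'div': [1]
  After 'dup': [1, 1]
  After 'sub': [0]
  After 'push 19': [0, 19]
Program B final stack: [0, 19]
Same: no

Answer: no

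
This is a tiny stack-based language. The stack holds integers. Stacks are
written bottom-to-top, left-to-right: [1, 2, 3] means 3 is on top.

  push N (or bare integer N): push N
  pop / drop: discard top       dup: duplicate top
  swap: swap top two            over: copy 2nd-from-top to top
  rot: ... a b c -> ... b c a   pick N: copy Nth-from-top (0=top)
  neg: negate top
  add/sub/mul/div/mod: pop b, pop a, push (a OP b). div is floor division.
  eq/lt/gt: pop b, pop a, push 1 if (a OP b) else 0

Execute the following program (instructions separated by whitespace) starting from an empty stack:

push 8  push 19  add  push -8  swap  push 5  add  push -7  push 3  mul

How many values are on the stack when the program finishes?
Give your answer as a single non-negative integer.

Answer: 3

Derivation:
After 'push 8': stack = [8] (depth 1)
After 'push 19': stack = [8, 19] (depth 2)
After 'add': stack = [27] (depth 1)
After 'push -8': stack = [27, -8] (depth 2)
After 'swap': stack = [-8, 27] (depth 2)
After 'push 5': stack = [-8, 27, 5] (depth 3)
After 'add': stack = [-8, 32] (depth 2)
After 'push -7': stack = [-8, 32, -7] (depth 3)
After 'push 3': stack = [-8, 32, -7, 3] (depth 4)
After 'mul': stack = [-8, 32, -21] (depth 3)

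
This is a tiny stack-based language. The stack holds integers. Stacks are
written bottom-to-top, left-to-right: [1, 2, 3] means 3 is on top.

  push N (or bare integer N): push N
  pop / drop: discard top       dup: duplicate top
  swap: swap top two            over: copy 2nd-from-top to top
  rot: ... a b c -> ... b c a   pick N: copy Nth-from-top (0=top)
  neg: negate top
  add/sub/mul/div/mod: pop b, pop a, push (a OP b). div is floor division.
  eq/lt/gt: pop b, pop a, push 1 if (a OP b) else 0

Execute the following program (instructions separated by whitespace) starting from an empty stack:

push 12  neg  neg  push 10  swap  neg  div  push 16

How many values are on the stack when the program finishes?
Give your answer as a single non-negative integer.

After 'push 12': stack = [12] (depth 1)
After 'neg': stack = [-12] (depth 1)
After 'neg': stack = [12] (depth 1)
After 'push 10': stack = [12, 10] (depth 2)
After 'swap': stack = [10, 12] (depth 2)
After 'neg': stack = [10, -12] (depth 2)
After 'div': stack = [-1] (depth 1)
After 'push 16': stack = [-1, 16] (depth 2)

Answer: 2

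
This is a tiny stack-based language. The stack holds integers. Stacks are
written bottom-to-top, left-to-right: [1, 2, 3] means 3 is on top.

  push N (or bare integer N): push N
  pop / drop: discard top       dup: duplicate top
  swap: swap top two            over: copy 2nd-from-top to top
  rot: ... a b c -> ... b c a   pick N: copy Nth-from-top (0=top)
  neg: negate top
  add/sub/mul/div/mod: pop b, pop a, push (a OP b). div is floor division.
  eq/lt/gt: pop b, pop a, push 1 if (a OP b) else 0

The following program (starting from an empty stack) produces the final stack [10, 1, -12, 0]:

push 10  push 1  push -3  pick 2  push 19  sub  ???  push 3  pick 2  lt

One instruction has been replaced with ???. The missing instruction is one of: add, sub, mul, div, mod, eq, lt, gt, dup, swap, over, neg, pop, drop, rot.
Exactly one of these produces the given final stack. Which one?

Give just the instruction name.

Stack before ???: [10, 1, -3, -9]
Stack after ???:  [10, 1, -12]
The instruction that transforms [10, 1, -3, -9] -> [10, 1, -12] is: add

Answer: add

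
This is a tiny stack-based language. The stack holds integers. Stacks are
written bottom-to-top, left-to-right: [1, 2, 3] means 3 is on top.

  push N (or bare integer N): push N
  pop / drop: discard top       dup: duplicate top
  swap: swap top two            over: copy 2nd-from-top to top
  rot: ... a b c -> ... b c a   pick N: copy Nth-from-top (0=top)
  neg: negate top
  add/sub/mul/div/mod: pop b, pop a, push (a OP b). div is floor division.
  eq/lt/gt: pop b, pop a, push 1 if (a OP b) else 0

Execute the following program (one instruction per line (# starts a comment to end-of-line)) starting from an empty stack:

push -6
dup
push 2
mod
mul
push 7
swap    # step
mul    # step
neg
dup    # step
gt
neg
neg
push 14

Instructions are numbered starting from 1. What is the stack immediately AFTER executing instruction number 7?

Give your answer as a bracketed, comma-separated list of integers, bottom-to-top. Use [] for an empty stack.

Answer: [7, 0]

Derivation:
Step 1 ('push -6'): [-6]
Step 2 ('dup'): [-6, -6]
Step 3 ('push 2'): [-6, -6, 2]
Step 4 ('mod'): [-6, 0]
Step 5 ('mul'): [0]
Step 6 ('push 7'): [0, 7]
Step 7 ('swap'): [7, 0]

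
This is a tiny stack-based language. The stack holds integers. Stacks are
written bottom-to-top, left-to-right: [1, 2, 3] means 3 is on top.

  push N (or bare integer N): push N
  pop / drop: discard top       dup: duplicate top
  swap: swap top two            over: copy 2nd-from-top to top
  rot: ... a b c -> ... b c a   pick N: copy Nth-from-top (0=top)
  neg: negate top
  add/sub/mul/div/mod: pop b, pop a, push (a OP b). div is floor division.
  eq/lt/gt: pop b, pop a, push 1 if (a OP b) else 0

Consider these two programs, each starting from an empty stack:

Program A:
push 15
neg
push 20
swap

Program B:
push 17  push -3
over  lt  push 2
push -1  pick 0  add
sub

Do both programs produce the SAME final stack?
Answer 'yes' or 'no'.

Program A trace:
  After 'push 15': [15]
  After 'neg': [-15]
  After 'push 20': [-15, 20]
  After 'swap': [20, -15]
Program A final stack: [20, -15]

Program B trace:
  After 'push 17': [17]
  After 'push -3': [17, -3]
  After 'over': [17, -3, 17]
  After 'lt': [17, 1]
  After 'push 2': [17, 1, 2]
  After 'push -1': [17, 1, 2, -1]
  After 'pick 0': [17, 1, 2, -1, -1]
  After 'add': [17, 1, 2, -2]
  After 'sub': [17, 1, 4]
Program B final stack: [17, 1, 4]
Same: no

Answer: no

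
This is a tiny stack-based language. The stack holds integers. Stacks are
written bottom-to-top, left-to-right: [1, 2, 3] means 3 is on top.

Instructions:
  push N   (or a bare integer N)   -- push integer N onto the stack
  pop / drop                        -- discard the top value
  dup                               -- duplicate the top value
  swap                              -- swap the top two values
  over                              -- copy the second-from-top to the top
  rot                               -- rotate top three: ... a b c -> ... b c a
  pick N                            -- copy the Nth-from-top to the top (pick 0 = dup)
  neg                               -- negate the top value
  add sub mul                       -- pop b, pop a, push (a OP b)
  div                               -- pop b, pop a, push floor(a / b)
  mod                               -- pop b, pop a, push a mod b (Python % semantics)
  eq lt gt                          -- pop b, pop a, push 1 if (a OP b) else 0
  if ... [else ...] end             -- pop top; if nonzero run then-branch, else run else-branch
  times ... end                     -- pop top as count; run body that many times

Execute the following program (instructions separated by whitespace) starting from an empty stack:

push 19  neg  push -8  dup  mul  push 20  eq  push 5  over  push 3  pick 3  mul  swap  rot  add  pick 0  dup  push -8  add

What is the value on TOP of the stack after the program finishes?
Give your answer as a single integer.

Answer: -3

Derivation:
After 'push 19': [19]
After 'neg': [-19]
After 'push -8': [-19, -8]
After 'dup': [-19, -8, -8]
After 'mul': [-19, 64]
After 'push 20': [-19, 64, 20]
After 'eq': [-19, 0]
After 'push 5': [-19, 0, 5]
After 'over': [-19, 0, 5, 0]
After 'push 3': [-19, 0, 5, 0, 3]
After 'pick 3': [-19, 0, 5, 0, 3, 0]
After 'mul': [-19, 0, 5, 0, 0]
After 'swap': [-19, 0, 5, 0, 0]
After 'rot': [-19, 0, 0, 0, 5]
After 'add': [-19, 0, 0, 5]
After 'pick 0': [-19, 0, 0, 5, 5]
After 'dup': [-19, 0, 0, 5, 5, 5]
After 'push -8': [-19, 0, 0, 5, 5, 5, -8]
After 'add': [-19, 0, 0, 5, 5, -3]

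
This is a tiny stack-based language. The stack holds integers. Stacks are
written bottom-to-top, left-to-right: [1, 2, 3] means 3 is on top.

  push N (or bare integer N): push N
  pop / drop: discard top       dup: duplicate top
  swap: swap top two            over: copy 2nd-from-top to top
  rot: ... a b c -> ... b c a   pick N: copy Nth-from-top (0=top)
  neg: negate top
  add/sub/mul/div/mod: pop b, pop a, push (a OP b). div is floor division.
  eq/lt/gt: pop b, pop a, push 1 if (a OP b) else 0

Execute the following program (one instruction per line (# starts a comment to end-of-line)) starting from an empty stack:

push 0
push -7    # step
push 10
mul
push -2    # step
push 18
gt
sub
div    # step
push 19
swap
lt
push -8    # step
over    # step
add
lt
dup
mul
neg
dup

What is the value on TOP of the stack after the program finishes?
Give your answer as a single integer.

After 'push 0': [0]
After 'push -7': [0, -7]
After 'push 10': [0, -7, 10]
After 'mul': [0, -70]
After 'push -2': [0, -70, -2]
After 'push 18': [0, -70, -2, 18]
After 'gt': [0, -70, 0]
After 'sub': [0, -70]
After 'div': [0]
After 'push 19': [0, 19]
After 'swap': [19, 0]
After 'lt': [0]
After 'push -8': [0, -8]
After 'over': [0, -8, 0]
After 'add': [0, -8]
After 'lt': [0]
After 'dup': [0, 0]
After 'mul': [0]
After 'neg': [0]
After 'dup': [0, 0]

Answer: 0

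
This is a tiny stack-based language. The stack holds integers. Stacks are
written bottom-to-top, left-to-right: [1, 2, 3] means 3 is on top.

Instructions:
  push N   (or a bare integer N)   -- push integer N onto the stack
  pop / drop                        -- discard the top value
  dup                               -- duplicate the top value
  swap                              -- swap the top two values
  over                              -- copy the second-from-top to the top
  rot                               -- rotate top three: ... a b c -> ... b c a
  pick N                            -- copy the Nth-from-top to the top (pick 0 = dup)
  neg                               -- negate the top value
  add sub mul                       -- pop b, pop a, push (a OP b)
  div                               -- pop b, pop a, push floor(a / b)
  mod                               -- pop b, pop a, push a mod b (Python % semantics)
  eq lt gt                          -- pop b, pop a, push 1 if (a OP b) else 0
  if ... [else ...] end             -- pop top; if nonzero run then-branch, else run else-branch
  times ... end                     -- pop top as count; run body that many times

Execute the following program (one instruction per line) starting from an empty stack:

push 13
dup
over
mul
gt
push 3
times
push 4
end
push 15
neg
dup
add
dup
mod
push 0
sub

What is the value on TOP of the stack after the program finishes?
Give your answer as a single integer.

After 'push 13': [13]
After 'dup': [13, 13]
After 'over': [13, 13, 13]
After 'mul': [13, 169]
After 'gt': [0]
After 'push 3': [0, 3]
After 'times': [0]
After 'push 4': [0, 4]
After 'push 4': [0, 4, 4]
After 'push 4': [0, 4, 4, 4]
After 'push 15': [0, 4, 4, 4, 15]
After 'neg': [0, 4, 4, 4, -15]
After 'dup': [0, 4, 4, 4, -15, -15]
After 'add': [0, 4, 4, 4, -30]
After 'dup': [0, 4, 4, 4, -30, -30]
After 'mod': [0, 4, 4, 4, 0]
After 'push 0': [0, 4, 4, 4, 0, 0]
After 'sub': [0, 4, 4, 4, 0]

Answer: 0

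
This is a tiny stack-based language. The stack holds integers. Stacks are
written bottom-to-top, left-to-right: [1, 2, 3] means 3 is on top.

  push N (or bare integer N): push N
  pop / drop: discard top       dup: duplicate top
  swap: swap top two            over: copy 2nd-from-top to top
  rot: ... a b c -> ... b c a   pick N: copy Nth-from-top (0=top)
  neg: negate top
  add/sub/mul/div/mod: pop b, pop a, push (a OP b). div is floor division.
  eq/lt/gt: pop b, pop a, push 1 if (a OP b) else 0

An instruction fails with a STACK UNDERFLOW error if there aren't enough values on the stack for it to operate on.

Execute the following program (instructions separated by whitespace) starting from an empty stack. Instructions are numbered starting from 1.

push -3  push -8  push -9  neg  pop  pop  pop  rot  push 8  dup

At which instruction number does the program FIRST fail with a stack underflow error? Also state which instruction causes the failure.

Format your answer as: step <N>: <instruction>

Answer: step 8: rot

Derivation:
Step 1 ('push -3'): stack = [-3], depth = 1
Step 2 ('push -8'): stack = [-3, -8], depth = 2
Step 3 ('push -9'): stack = [-3, -8, -9], depth = 3
Step 4 ('neg'): stack = [-3, -8, 9], depth = 3
Step 5 ('pop'): stack = [-3, -8], depth = 2
Step 6 ('pop'): stack = [-3], depth = 1
Step 7 ('pop'): stack = [], depth = 0
Step 8 ('rot'): needs 3 value(s) but depth is 0 — STACK UNDERFLOW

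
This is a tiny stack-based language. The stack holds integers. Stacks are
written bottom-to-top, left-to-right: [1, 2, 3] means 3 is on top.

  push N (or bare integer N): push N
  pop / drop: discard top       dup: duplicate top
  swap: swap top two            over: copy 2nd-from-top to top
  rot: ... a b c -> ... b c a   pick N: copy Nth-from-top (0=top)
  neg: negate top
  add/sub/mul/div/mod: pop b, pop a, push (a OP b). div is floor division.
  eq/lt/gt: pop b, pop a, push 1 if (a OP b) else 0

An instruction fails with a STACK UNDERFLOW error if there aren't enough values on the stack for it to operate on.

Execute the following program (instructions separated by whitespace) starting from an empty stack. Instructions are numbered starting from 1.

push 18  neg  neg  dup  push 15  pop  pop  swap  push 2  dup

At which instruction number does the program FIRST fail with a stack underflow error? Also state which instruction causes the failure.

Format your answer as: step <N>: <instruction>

Step 1 ('push 18'): stack = [18], depth = 1
Step 2 ('neg'): stack = [-18], depth = 1
Step 3 ('neg'): stack = [18], depth = 1
Step 4 ('dup'): stack = [18, 18], depth = 2
Step 5 ('push 15'): stack = [18, 18, 15], depth = 3
Step 6 ('pop'): stack = [18, 18], depth = 2
Step 7 ('pop'): stack = [18], depth = 1
Step 8 ('swap'): needs 2 value(s) but depth is 1 — STACK UNDERFLOW

Answer: step 8: swap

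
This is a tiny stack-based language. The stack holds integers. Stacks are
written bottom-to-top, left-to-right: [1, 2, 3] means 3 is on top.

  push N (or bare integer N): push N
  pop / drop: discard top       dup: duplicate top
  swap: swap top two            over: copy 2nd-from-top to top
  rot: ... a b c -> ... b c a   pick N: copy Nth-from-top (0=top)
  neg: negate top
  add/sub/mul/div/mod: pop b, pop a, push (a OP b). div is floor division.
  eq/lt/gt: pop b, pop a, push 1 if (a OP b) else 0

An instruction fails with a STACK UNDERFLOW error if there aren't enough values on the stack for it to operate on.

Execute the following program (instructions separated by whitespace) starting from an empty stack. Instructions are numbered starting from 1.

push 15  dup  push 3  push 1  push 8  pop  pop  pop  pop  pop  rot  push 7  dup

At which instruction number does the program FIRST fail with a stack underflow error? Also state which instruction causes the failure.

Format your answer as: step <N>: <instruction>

Step 1 ('push 15'): stack = [15], depth = 1
Step 2 ('dup'): stack = [15, 15], depth = 2
Step 3 ('push 3'): stack = [15, 15, 3], depth = 3
Step 4 ('push 1'): stack = [15, 15, 3, 1], depth = 4
Step 5 ('push 8'): stack = [15, 15, 3, 1, 8], depth = 5
Step 6 ('pop'): stack = [15, 15, 3, 1], depth = 4
Step 7 ('pop'): stack = [15, 15, 3], depth = 3
Step 8 ('pop'): stack = [15, 15], depth = 2
Step 9 ('pop'): stack = [15], depth = 1
Step 10 ('pop'): stack = [], depth = 0
Step 11 ('rot'): needs 3 value(s) but depth is 0 — STACK UNDERFLOW

Answer: step 11: rot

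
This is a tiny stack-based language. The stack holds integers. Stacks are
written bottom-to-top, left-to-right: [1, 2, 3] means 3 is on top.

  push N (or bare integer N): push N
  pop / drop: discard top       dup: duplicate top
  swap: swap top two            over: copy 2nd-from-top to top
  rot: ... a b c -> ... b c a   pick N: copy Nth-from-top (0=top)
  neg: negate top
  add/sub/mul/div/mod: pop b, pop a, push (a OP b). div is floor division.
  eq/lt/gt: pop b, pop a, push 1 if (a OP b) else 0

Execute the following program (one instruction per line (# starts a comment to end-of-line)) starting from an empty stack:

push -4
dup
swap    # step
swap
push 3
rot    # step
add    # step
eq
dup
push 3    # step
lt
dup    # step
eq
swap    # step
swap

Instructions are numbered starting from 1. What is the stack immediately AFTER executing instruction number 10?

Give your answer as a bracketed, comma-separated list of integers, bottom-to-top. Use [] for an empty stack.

Answer: [0, 0, 3]

Derivation:
Step 1 ('push -4'): [-4]
Step 2 ('dup'): [-4, -4]
Step 3 ('swap'): [-4, -4]
Step 4 ('swap'): [-4, -4]
Step 5 ('push 3'): [-4, -4, 3]
Step 6 ('rot'): [-4, 3, -4]
Step 7 ('add'): [-4, -1]
Step 8 ('eq'): [0]
Step 9 ('dup'): [0, 0]
Step 10 ('push 3'): [0, 0, 3]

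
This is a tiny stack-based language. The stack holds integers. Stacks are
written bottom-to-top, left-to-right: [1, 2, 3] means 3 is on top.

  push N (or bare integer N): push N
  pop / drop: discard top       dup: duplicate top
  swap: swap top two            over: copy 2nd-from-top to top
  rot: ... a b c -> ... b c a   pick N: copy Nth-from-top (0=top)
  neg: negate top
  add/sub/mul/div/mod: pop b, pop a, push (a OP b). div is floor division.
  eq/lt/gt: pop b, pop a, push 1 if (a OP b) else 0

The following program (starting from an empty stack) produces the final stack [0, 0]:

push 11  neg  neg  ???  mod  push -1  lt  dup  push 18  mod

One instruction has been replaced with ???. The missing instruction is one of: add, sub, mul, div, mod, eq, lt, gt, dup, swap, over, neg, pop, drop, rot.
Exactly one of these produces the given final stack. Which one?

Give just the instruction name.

Answer: dup

Derivation:
Stack before ???: [11]
Stack after ???:  [11, 11]
The instruction that transforms [11] -> [11, 11] is: dup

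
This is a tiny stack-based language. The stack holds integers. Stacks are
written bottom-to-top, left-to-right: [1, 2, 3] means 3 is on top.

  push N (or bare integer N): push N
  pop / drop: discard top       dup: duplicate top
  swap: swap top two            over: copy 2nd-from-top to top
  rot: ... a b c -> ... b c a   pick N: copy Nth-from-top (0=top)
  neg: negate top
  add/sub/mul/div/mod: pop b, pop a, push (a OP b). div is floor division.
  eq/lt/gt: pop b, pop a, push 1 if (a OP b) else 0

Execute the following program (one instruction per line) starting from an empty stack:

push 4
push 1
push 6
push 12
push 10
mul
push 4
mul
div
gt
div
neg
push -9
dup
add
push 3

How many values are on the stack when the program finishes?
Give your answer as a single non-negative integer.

After 'push 4': stack = [4] (depth 1)
After 'push 1': stack = [4, 1] (depth 2)
After 'push 6': stack = [4, 1, 6] (depth 3)
After 'push 12': stack = [4, 1, 6, 12] (depth 4)
After 'push 10': stack = [4, 1, 6, 12, 10] (depth 5)
After 'mul': stack = [4, 1, 6, 120] (depth 4)
After 'push 4': stack = [4, 1, 6, 120, 4] (depth 5)
After 'mul': stack = [4, 1, 6, 480] (depth 4)
After 'div': stack = [4, 1, 0] (depth 3)
After 'gt': stack = [4, 1] (depth 2)
After 'div': stack = [4] (depth 1)
After 'neg': stack = [-4] (depth 1)
After 'push -9': stack = [-4, -9] (depth 2)
After 'dup': stack = [-4, -9, -9] (depth 3)
After 'add': stack = [-4, -18] (depth 2)
After 'push 3': stack = [-4, -18, 3] (depth 3)

Answer: 3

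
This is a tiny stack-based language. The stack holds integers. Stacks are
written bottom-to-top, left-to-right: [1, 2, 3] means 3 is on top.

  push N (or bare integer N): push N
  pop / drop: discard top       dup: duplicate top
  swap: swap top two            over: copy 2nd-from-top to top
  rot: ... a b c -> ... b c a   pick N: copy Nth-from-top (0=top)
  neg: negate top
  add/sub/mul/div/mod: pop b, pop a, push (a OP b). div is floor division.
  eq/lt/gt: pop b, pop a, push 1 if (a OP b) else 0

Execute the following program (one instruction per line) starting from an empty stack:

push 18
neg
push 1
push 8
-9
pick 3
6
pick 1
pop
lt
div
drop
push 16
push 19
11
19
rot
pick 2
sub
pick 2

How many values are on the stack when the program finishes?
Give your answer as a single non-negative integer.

Answer: 8

Derivation:
After 'push 18': stack = [18] (depth 1)
After 'neg': stack = [-18] (depth 1)
After 'push 1': stack = [-18, 1] (depth 2)
After 'push 8': stack = [-18, 1, 8] (depth 3)
After 'push -9': stack = [-18, 1, 8, -9] (depth 4)
After 'pick 3': stack = [-18, 1, 8, -9, -18] (depth 5)
After 'push 6': stack = [-18, 1, 8, -9, -18, 6] (depth 6)
After 'pick 1': stack = [-18, 1, 8, -9, -18, 6, -18] (depth 7)
After 'pop': stack = [-18, 1, 8, -9, -18, 6] (depth 6)
After 'lt': stack = [-18, 1, 8, -9, 1] (depth 5)
After 'div': stack = [-18, 1, 8, -9] (depth 4)
After 'drop': stack = [-18, 1, 8] (depth 3)
After 'push 16': stack = [-18, 1, 8, 16] (depth 4)
After 'push 19': stack = [-18, 1, 8, 16, 19] (depth 5)
After 'push 11': stack = [-18, 1, 8, 16, 19, 11] (depth 6)
After 'push 19': stack = [-18, 1, 8, 16, 19, 11, 19] (depth 7)
After 'rot': stack = [-18, 1, 8, 16, 11, 19, 19] (depth 7)
After 'pick 2': stack = [-18, 1, 8, 16, 11, 19, 19, 11] (depth 8)
After 'sub': stack = [-18, 1, 8, 16, 11, 19, 8] (depth 7)
After 'pick 2': stack = [-18, 1, 8, 16, 11, 19, 8, 11] (depth 8)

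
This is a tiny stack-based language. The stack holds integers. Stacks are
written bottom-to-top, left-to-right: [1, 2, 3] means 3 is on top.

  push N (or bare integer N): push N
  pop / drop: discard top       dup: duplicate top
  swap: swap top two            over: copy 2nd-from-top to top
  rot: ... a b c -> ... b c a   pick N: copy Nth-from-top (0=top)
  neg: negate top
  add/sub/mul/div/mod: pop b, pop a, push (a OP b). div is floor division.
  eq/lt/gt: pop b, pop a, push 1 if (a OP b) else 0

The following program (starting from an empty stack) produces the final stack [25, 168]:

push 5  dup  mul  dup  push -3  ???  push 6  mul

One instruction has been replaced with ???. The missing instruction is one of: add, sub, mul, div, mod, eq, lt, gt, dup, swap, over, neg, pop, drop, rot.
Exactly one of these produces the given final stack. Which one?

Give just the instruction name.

Stack before ???: [25, 25, -3]
Stack after ???:  [25, 28]
The instruction that transforms [25, 25, -3] -> [25, 28] is: sub

Answer: sub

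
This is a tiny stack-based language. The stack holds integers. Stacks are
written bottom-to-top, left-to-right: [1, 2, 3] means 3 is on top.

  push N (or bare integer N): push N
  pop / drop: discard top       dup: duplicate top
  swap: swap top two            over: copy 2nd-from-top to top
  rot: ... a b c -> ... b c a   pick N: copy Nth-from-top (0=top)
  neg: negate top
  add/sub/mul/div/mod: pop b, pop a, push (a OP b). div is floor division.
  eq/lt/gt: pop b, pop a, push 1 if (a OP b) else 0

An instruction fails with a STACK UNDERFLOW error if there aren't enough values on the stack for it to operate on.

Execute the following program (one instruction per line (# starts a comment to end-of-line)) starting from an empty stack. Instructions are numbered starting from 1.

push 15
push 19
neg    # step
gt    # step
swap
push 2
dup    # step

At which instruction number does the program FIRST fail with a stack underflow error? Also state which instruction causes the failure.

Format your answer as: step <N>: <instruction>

Answer: step 5: swap

Derivation:
Step 1 ('push 15'): stack = [15], depth = 1
Step 2 ('push 19'): stack = [15, 19], depth = 2
Step 3 ('neg'): stack = [15, -19], depth = 2
Step 4 ('gt'): stack = [1], depth = 1
Step 5 ('swap'): needs 2 value(s) but depth is 1 — STACK UNDERFLOW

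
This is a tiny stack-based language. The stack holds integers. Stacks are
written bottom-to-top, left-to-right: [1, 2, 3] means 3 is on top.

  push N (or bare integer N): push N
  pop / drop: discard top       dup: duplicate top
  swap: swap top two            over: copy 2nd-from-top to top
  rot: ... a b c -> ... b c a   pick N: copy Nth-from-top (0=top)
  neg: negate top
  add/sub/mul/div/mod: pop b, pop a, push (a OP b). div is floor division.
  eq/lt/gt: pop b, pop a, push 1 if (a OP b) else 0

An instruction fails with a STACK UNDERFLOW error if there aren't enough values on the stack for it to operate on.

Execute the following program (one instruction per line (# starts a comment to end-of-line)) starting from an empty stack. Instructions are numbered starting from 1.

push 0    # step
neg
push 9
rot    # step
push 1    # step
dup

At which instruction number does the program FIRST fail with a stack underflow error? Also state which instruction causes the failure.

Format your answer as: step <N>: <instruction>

Step 1 ('push 0'): stack = [0], depth = 1
Step 2 ('neg'): stack = [0], depth = 1
Step 3 ('push 9'): stack = [0, 9], depth = 2
Step 4 ('rot'): needs 3 value(s) but depth is 2 — STACK UNDERFLOW

Answer: step 4: rot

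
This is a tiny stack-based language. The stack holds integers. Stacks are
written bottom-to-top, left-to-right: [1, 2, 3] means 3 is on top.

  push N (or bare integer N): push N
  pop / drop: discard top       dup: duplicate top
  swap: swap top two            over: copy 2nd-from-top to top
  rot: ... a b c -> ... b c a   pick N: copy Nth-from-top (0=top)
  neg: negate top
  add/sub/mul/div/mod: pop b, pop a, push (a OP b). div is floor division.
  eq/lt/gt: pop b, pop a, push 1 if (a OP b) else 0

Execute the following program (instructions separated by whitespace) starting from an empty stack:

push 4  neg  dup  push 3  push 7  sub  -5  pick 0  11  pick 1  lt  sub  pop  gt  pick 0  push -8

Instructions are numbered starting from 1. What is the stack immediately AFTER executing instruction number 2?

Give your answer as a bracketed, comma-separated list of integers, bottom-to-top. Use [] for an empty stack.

Answer: [-4]

Derivation:
Step 1 ('push 4'): [4]
Step 2 ('neg'): [-4]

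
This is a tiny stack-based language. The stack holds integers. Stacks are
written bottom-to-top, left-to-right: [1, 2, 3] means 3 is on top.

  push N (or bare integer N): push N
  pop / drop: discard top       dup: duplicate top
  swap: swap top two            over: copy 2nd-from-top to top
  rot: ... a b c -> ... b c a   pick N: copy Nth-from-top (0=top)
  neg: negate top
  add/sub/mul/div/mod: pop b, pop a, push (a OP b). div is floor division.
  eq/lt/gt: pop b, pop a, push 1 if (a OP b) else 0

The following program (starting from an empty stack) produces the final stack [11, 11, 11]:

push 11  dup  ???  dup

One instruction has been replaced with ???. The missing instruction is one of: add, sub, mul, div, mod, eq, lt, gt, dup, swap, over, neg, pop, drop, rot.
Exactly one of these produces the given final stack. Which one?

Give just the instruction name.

Stack before ???: [11, 11]
Stack after ???:  [11, 11]
The instruction that transforms [11, 11] -> [11, 11] is: swap

Answer: swap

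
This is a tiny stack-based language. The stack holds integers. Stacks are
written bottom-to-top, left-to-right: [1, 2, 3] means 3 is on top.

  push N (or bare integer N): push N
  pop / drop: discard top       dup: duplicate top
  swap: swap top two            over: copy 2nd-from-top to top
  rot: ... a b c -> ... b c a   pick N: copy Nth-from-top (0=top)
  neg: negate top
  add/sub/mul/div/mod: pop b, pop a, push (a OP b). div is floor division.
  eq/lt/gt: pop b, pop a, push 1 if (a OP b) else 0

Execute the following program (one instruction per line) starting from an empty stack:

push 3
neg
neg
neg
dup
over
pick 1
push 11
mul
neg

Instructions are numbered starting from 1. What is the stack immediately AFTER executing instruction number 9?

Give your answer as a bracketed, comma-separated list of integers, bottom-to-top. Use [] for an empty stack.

Answer: [-3, -3, -3, -33]

Derivation:
Step 1 ('push 3'): [3]
Step 2 ('neg'): [-3]
Step 3 ('neg'): [3]
Step 4 ('neg'): [-3]
Step 5 ('dup'): [-3, -3]
Step 6 ('over'): [-3, -3, -3]
Step 7 ('pick 1'): [-3, -3, -3, -3]
Step 8 ('push 11'): [-3, -3, -3, -3, 11]
Step 9 ('mul'): [-3, -3, -3, -33]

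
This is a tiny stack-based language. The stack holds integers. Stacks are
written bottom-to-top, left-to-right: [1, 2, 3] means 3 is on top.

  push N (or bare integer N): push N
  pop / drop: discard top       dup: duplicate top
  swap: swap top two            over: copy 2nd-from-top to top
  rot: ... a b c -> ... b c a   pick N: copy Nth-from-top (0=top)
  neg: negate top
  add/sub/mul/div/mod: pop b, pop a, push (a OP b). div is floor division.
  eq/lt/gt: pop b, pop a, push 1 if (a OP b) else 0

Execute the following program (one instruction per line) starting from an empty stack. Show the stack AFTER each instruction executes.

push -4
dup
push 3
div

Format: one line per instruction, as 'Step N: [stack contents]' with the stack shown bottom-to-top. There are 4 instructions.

Step 1: [-4]
Step 2: [-4, -4]
Step 3: [-4, -4, 3]
Step 4: [-4, -2]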